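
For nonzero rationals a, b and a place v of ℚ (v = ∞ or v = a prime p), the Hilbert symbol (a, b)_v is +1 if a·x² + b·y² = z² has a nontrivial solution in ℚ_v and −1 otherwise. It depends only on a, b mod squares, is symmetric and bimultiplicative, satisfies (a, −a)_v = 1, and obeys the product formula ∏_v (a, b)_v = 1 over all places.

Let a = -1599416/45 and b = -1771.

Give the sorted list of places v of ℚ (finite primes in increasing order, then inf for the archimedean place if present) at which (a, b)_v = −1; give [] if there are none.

Mod squares: a ≡ -70, b ≡ -1771. Check v ∈ {∞, 2, 3, 5, 7, 11, 13, 23}.
v=5: a=5^-1·(≡1), b=5^0·(≡4) mod 5; (1|5)=+1, (4|5)=+1; (−1)^{-1·0·2}·(+1)^0·(+1)^-1 = +1.
v=∞: -70 < 0 and -1771 < 0  ⇒  (a,b)_∞ = -1.
v=3: a=3^-2·(≡2), b=3^0·(≡2) mod 3; (2|3)=-1, (2|3)=-1; (−1)^{-2·0·1}·(-1)^0·(-1)^-2 = +1.
v=7: a=7^1·(≡2), b=7^1·(≡6) mod 7; (2|7)=+1, (6|7)=-1; (−1)^{1·1·3}·(+1)^1·(-1)^1 = +1.
v=2: v_2(a)=3, v_2(b)=0; units ≡ 5, 5 (mod 8); ε·ε+αω+βω = 0·0+3·1+0·1 ≡ 1  ⇒  (a,b)_2 = -1.
v=23: a=23^0·(≡19), b=23^1·(≡15) mod 23; (19|23)=-1, (15|23)=-1; (−1)^{0·1·11}·(-1)^1·(-1)^0 = -1.
v=11: a=11^0·(≡6), b=11^1·(≡4) mod 11; (6|11)=-1, (4|11)=+1; (−1)^{0·1·5}·(-1)^1·(+1)^0 = -1.
v=13: a=13^4·(≡8), b=13^0·(≡10) mod 13; (8|13)=-1, (10|13)=+1; (−1)^{4·0·6}·(-1)^0·(+1)^4 = +1.
Ram(-70, -1771) = {2, 11, 23, ∞}; no ℚ_2-point on the conic.

[2, 11, 23, inf]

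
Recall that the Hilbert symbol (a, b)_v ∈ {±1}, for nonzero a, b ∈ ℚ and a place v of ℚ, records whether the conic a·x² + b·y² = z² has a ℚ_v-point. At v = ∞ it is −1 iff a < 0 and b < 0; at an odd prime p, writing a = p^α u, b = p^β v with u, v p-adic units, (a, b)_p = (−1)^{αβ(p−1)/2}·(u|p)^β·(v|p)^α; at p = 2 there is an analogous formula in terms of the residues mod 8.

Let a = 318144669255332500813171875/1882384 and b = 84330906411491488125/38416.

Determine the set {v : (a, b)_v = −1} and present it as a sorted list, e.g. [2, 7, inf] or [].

Mod squares: a ≡ 806403, b ≡ 35061. Check v ∈ {∞, 2, 3, 5, 7, 13, 23, 29, 31}.
v=∞: 806403 > 0 and 35061 > 0  ⇒  (a,b)_∞ = +1.
v=7: a=7^-6·(≡6), b=7^-4·(≡3) mod 7; (6|7)=-1, (3|7)=-1; (−1)^{-6·-4·3}·(-1)^-4·(-1)^-6 = +1.
v=5: a=5^6·(≡2), b=5^4·(≡1) mod 5; (2|5)=-1, (1|5)=+1; (−1)^{6·4·2}·(-1)^4·(+1)^6 = +1.
v=31: a=31^1·(≡19), b=31^1·(≡30) mod 31; (19|31)=+1, (30|31)=-1; (−1)^{1·1·15}·(+1)^1·(-1)^1 = +1.
v=2: v_2(a)=-4, v_2(b)=-4; units ≡ 3, 5 (mod 8); ε·ε+αω+βω = 1·0+-4·1+-4·1 ≡ 0  ⇒  (a,b)_2 = +1.
v=3: a=3^25·(≡1), b=3^17·(≡2) mod 3; (1|3)=+1, (2|3)=-1; (−1)^{25·17·1}·(+1)^17·(-1)^25 = +1.
v=29: a=29^1·(≡25), b=29^1·(≡23) mod 29; (25|29)=+1, (23|29)=+1; (−1)^{1·1·14}·(+1)^1·(+1)^1 = +1.
v=13: a=13^3·(≡11), b=13^3·(≡6) mod 13; (11|13)=-1, (6|13)=-1; (−1)^{3·3·6}·(-1)^3·(-1)^3 = +1.
v=23: a=23^3·(≡12), b=23^2·(≡3) mod 23; (12|23)=+1, (3|23)=+1; (−1)^{3·2·11}·(+1)^2·(+1)^3 = +1.
Ram(a, b) = ∅: the form 806403·x² + 35061·y² − z² is isotropic over every ℚ_v, so by Hasse–Minkowski it is isotropic over ℚ.

[]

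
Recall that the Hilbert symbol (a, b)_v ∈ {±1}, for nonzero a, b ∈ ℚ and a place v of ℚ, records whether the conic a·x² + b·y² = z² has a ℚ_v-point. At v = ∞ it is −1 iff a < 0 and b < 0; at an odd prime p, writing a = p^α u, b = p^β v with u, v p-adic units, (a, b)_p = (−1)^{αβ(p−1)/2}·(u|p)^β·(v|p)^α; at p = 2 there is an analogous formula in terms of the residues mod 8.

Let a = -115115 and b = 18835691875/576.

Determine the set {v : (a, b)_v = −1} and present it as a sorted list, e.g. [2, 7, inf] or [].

Mod squares: a ≡ -115115, b ≡ 5083. Check v ∈ {∞, 2, 3, 5, 7, 11, 13, 17, 23}.
v=13: a=13^1·(≡11), b=13^1·(≡10) mod 13; (11|13)=-1, (10|13)=+1; (−1)^{1·1·6}·(-1)^1·(+1)^1 = -1.
v=3: a=3^0·(≡1), b=3^-2·(≡1) mod 3; (1|3)=+1, (1|3)=+1; (−1)^{0·-2·1}·(+1)^-2·(+1)^0 = +1.
v=7: a=7^1·(≡5), b=7^2·(≡2) mod 7; (5|7)=-1, (2|7)=+1; (−1)^{1·2·3}·(-1)^2·(+1)^1 = +1.
v=11: a=11^1·(≡7), b=11^2·(≡3) mod 11; (7|11)=-1, (3|11)=+1; (−1)^{1·2·5}·(-1)^2·(+1)^1 = +1.
v=2: v_2(a)=0, v_2(b)=-6; units ≡ 5, 3 (mod 8); ε·ε+αω+βω = 0·1+0·1+-6·1 ≡ 0  ⇒  (a,b)_2 = +1.
v=∞: -115115 < 0 and 5083 > 0  ⇒  (a,b)_∞ = +1.
v=17: a=17^0·(≡9), b=17^1·(≡5) mod 17; (9|17)=+1, (5|17)=-1; (−1)^{0·1·8}·(+1)^1·(-1)^0 = +1.
v=5: a=5^1·(≡2), b=5^4·(≡2) mod 5; (2|5)=-1, (2|5)=-1; (−1)^{1·4·2}·(-1)^4·(-1)^1 = -1.
v=23: a=23^1·(≡9), b=23^1·(≡19) mod 23; (9|23)=+1, (19|23)=-1; (−1)^{1·1·11}·(+1)^1·(-1)^1 = +1.
|Ram(-115115, 5083)| = 2, even; anisotropic at {5, 13}.

[5, 13]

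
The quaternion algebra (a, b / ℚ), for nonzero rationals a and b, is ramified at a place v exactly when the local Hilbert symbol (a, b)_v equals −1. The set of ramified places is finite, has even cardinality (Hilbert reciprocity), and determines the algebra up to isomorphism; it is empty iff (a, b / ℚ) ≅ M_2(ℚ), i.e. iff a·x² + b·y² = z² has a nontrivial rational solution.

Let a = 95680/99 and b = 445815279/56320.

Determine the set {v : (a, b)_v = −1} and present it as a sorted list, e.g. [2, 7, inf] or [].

Mod squares: a ≡ 16445, b ≡ 2145. Check v ∈ {∞, 2, 3, 5, 7, 11, 13, 23}.
v=7: a=7^0·(≡4), b=7^4·(≡5) mod 7; (4|7)=+1, (5|7)=-1; (−1)^{0·4·3}·(+1)^4·(-1)^0 = +1.
v=11: a=11^-1·(≡10), b=11^-1·(≡6) mod 11; (10|11)=-1, (6|11)=-1; (−1)^{-1·-1·5}·(-1)^-1·(-1)^-1 = -1.
v=2: v_2(a)=6, v_2(b)=-10; units ≡ 5, 1 (mod 8); ε·ε+αω+βω = 0·0+6·0+-10·1 ≡ 0  ⇒  (a,b)_2 = +1.
v=∞: 16445 > 0 and 2145 > 0  ⇒  (a,b)_∞ = +1.
v=23: a=23^1·(≡16), b=23^2·(≡12) mod 23; (16|23)=+1, (12|23)=+1; (−1)^{1·2·11}·(+1)^2·(+1)^1 = +1.
v=3: a=3^-2·(≡2), b=3^3·(≡1) mod 3; (2|3)=-1, (1|3)=+1; (−1)^{-2·3·1}·(-1)^3·(+1)^-2 = -1.
v=13: a=13^1·(≡10), b=13^1·(≡4) mod 13; (10|13)=+1, (4|13)=+1; (−1)^{1·1·6}·(+1)^1·(+1)^1 = +1.
v=5: a=5^1·(≡4), b=5^-1·(≡1) mod 5; (4|5)=+1, (1|5)=+1; (−1)^{1·-1·2}·(+1)^-1·(+1)^1 = +1.
Ram(16445, 2145) = {3, 11}; no ℚ_3-point on the conic.

[3, 11]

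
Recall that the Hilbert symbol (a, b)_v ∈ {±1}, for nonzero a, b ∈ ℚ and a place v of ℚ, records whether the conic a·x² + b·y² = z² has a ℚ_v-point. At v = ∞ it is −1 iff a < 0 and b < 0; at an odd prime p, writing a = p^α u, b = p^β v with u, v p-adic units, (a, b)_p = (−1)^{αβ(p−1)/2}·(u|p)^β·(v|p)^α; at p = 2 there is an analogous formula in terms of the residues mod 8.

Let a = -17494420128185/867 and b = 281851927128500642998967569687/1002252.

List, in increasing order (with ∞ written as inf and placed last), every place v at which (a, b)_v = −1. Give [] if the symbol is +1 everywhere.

[3, 47]

(a, b) ≡ (-860254395, 69069) mod (ℚ^×)²; places V = {2, 3, 5, 7, 11, 13, 17, 19, 23, 47, 53, ∞}.
(a,b)_11: α=1, u≡8; β=3, v≡4 (mod 11); (8|11)=-1, (4|11)=+1; sign (−1)^1·-1^3·+1^1 = +1.
(a,b)_5: α=1, u≡4; β=0, v≡1 (mod 5); (4|5)=+1, (1|5)=+1; sign (−1)^0·+1^0·+1^1 = +1.
(a,b)_13: α=3, u≡1; β=7, v≡1 (mod 13); (1|13)=+1, (1|13)=+1; sign (−1)^0·+1^7·+1^3 = +1.
(a,b)_3: α=-1, u≡1; β=-1, v≡1 (mod 3); (1|3)=+1, (1|3)=+1; sign (−1)^1·+1^-1·+1^-1 = -1.
(a,b)_23: α=1, u≡21; β=3, v≡18 (mod 23); (21|23)=-1, (18|23)=+1; sign (−1)^1·-1^3·+1^1 = +1.
(a,b)_19: α=2, u≡17; β=4, v≡7 (mod 19); (17|19)=+1, (7|19)=+1; sign (−1)^0·+1^4·+1^2 = +1.
(a,b)_53: α=1, u≡26; β=2, v≡4 (mod 53); (26|53)=-1, (4|53)=+1; sign (−1)^0·-1^2·+1^1 = +1.
(a,b)_17: α=-2, u≡11; β=-4, v≡2 (mod 17); (11|17)=-1, (2|17)=+1; sign (−1)^0·-1^-4·+1^-2 = +1.
(a,b)_47: α=1, u≡30; β=2, v≡46 (mod 47); (30|47)=-1, (46|47)=-1; sign (−1)^0·-1^2·-1^1 = -1.
(a,b)_∞: sgn(-860254395)=−, sgn(69069)=+, so +1.
(a,b)_7: α=1, u≡6; β=3, v≡2 (mod 7); (6|7)=-1, (2|7)=+1; sign (−1)^1·-1^3·+1^1 = +1.
(a,b)_2: α=0, β=-2; u≡5, v≡5 (mod 8); ε(u)ε(v)=0·0, αω(v)=0·1, βω(u)=-2·1; sum ≡ 0  ⇒  +1.
Ram(-860254395, 69069) = {3, 47}; no ℚ_3-point on the conic.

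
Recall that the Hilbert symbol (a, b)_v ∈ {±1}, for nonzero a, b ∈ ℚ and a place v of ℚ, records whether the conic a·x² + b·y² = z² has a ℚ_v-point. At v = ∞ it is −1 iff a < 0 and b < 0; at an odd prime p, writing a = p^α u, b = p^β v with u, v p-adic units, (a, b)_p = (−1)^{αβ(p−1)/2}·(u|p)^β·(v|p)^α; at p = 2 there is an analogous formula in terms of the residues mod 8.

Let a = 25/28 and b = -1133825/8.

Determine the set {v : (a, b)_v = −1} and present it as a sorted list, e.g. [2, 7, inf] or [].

[2, 11]

Mod squares: a ≡ 7, b ≡ -90706. Check v ∈ {∞, 2, 5, 7, 11, 19, 31}.
v=11: a=11^0·(≡6), b=11^1·(≡9) mod 11; (6|11)=-1, (9|11)=+1; (−1)^{0·1·5}·(-1)^1·(+1)^0 = -1.
v=7: a=7^-1·(≡1), b=7^1·(≡5) mod 7; (1|7)=+1, (5|7)=-1; (−1)^{-1·1·3}·(+1)^1·(-1)^-1 = +1.
v=∞: 7 > 0 and -90706 < 0  ⇒  (a,b)_∞ = +1.
v=2: v_2(a)=-2, v_2(b)=-3; units ≡ 7, 7 (mod 8); ε·ε+αω+βω = 1·1+-2·0+-3·0 ≡ 1  ⇒  (a,b)_2 = -1.
v=31: a=31^0·(≡2), b=31^1·(≡20) mod 31; (2|31)=+1, (20|31)=+1; (−1)^{0·1·15}·(+1)^1·(+1)^0 = +1.
v=5: a=5^2·(≡2), b=5^2·(≡4) mod 5; (2|5)=-1, (4|5)=+1; (−1)^{2·2·2}·(-1)^2·(+1)^2 = +1.
v=19: a=19^0·(≡7), b=19^1·(≡10) mod 19; (7|19)=+1, (10|19)=-1; (−1)^{0·1·9}·(+1)^1·(-1)^0 = +1.
(7, -90706 / ℚ) ramifies at {2, 11}: a division algebra.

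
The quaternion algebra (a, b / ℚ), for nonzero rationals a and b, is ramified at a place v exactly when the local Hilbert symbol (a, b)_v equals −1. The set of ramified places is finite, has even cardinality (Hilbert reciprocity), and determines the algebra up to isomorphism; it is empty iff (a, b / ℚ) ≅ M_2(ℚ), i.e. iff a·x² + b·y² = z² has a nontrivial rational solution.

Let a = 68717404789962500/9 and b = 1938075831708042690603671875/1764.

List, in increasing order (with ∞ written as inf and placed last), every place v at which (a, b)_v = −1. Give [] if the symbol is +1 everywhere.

Mod squares: a ≡ 1265, b ≡ 737035. Check v ∈ {∞, 2, 3, 5, 7, 11, 13, 17, 23, 29}.
v=5: a=5^5·(≡2), b=5^7·(≡3) mod 5; (2|5)=-1, (3|5)=-1; (−1)^{5·7·2}·(-1)^7·(-1)^5 = +1.
v=29: a=29^2·(≡14), b=29^3·(≡27) mod 29; (14|29)=-1, (27|29)=-1; (−1)^{2·3·14}·(-1)^3·(-1)^2 = -1.
v=7: a=7^0·(≡6), b=7^-2·(≡3) mod 7; (6|7)=-1, (3|7)=-1; (−1)^{0·-2·3}·(-1)^-2·(-1)^0 = +1.
v=13: a=13^2·(≡3), b=13^3·(≡11) mod 13; (3|13)=+1, (11|13)=-1; (−1)^{2·3·6}·(+1)^3·(-1)^2 = +1.
v=3: a=3^-2·(≡2), b=3^-2·(≡1) mod 3; (2|3)=-1, (1|3)=+1; (−1)^{-2·-2·1}·(-1)^-2·(+1)^-2 = +1.
v=∞: 1265 > 0 and 737035 > 0  ⇒  (a,b)_∞ = +1.
v=17: a=17^2·(≡14), b=17^3·(≡14) mod 17; (14|17)=-1, (14|17)=-1; (−1)^{2·3·8}·(-1)^3·(-1)^2 = -1.
v=11: a=11^1·(≡1), b=11^4·(≡7) mod 11; (1|11)=+1, (7|11)=-1; (−1)^{1·4·5}·(+1)^4·(-1)^1 = -1.
v=2: v_2(a)=2, v_2(b)=-2; units ≡ 1, 3 (mod 8); ε·ε+αω+βω = 0·1+2·1+-2·0 ≡ 0  ⇒  (a,b)_2 = +1.
v=23: a=23^3·(≡12), b=23^5·(≡12) mod 23; (12|23)=+1, (12|23)=+1; (−1)^{3·5·11}·(+1)^5·(+1)^3 = -1.
(1265, 737035 / ℚ) ramifies at {11, 17, 23, 29}: a division algebra.

[11, 17, 23, 29]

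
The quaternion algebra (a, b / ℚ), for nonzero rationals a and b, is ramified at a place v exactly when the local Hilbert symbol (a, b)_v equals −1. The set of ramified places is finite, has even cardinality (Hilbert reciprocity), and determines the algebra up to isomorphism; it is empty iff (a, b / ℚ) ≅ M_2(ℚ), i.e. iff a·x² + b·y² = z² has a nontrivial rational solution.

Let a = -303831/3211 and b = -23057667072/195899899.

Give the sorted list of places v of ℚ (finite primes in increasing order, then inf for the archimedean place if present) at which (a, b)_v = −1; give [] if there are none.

[31, inf]

Mod squares: a ≡ -589, b ≡ -392863. Check v ∈ {∞, 2, 3, 11, 13, 19, 23, 29, 31}.
v=∞: -589 < 0 and -392863 < 0  ⇒  (a,b)_∞ = -1.
v=2: v_2(a)=0, v_2(b)=10; units ≡ 3, 1 (mod 8); ε·ε+αω+βω = 1·0+0·0+10·1 ≡ 0  ⇒  (a,b)_2 = +1.
v=31: a=31^1·(≡29), b=31^1·(≡24) mod 31; (29|31)=-1, (24|31)=-1; (−1)^{1·1·15}·(-1)^1·(-1)^1 = -1.
v=3: a=3^4·(≡2), b=3^2·(≡2) mod 3; (2|3)=-1, (2|3)=-1; (−1)^{4·2·1}·(-1)^2·(-1)^4 = +1.
v=11: a=11^2·(≡3), b=11^2·(≡2) mod 11; (3|11)=+1, (2|11)=-1; (−1)^{2·2·5}·(+1)^2·(-1)^2 = +1.
v=19: a=19^-1·(≡1), b=19^-3·(≡15) mod 19; (1|19)=+1, (15|19)=-1; (−1)^{-1·-3·9}·(+1)^-3·(-1)^-1 = +1.
v=29: a=29^0·(≡7), b=29^1·(≡6) mod 29; (7|29)=+1, (6|29)=+1; (−1)^{0·1·14}·(+1)^1·(+1)^0 = +1.
v=23: a=23^0·(≡18), b=23^1·(≡4) mod 23; (18|23)=+1, (4|23)=+1; (−1)^{0·1·11}·(+1)^1·(+1)^0 = +1.
v=13: a=13^-2·(≡3), b=13^-4·(≡10) mod 13; (3|13)=+1, (10|13)=+1; (−1)^{-2·-4·6}·(+1)^-4·(+1)^-2 = +1.
Ram(-589, -392863) = {31, ∞}; no ℚ_31-point on the conic.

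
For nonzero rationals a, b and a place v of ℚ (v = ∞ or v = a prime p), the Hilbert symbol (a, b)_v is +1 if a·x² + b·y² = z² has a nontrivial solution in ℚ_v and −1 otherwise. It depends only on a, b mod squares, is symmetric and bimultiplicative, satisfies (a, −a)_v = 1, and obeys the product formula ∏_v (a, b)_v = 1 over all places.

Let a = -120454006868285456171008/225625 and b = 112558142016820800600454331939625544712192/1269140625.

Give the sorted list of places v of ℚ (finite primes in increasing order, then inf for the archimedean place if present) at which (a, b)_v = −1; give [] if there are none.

[23, 31, 37, 41, 43, 47]

(a, b) ≡ (-15471883, 689333) mod (ℚ^×)²; places V = {2, 3, 5, 7, 17, 19, 23, 31, 37, 41, 43, 47, ∞}.
(a,b)_47: α=1, u≡31; β=2, v≡30 (mod 47); (31|47)=-1, (30|47)=-1; sign (−1)^0·-1^2·-1^1 = -1.
(a,b)_7: α=1, u≡1; β=2, v≡2 (mod 7); (1|7)=+1, (2|7)=+1; sign (−1)^0·+1^2·+1^1 = +1.
(a,b)_17: α=2, u≡16; β=3, v≡1 (mod 17); (16|17)=+1, (1|17)=+1; sign (−1)^0·+1^3·+1^2 = +1.
(a,b)_31: α=1, u≡5; β=2, v≡22 (mod 31); (5|31)=+1, (22|31)=-1; sign (−1)^0·+1^2·-1^1 = -1.
(a,b)_41: α=3, u≡10; β=5, v≡27 (mod 41); (10|41)=+1, (27|41)=-1; sign (−1)^0·+1^5·-1^3 = -1.
(a,b)_37: α=1, u≡8; β=4, v≡2 (mod 37); (8|37)=-1, (2|37)=-1; sign (−1)^0·-1^4·-1^1 = -1.
(a,b)_43: α=2, u≡12; β=3, v≡10 (mod 43); (12|43)=-1, (10|43)=+1; sign (−1)^0·-1^3·+1^2 = -1.
(a,b)_23: α=2, u≡5; β=3, v≡2 (mod 23); (5|23)=-1, (2|23)=+1; sign (−1)^0·-1^3·+1^2 = -1.
(a,b)_∞: sgn(-15471883)=−, sgn(689333)=+, so +1.
(a,b)_5: α=-4, u≡2; β=-8, v≡3 (mod 5); (2|5)=-1, (3|5)=-1; sign (−1)^0·-1^-8·-1^-4 = +1.
(a,b)_3: α=0, u≡2; β=-2, v≡2 (mod 3); (2|3)=-1, (2|3)=-1; sign (−1)^0·-1^-2·-1^0 = +1.
(a,b)_19: α=-2, u≡4; β=-2, v≡2 (mod 19); (4|19)=+1, (2|19)=-1; sign (−1)^0·+1^-2·-1^-2 = +1.
(a,b)_2: α=14, β=20; u≡5, v≡5 (mod 8); ε(u)ε(v)=0·0, αω(v)=14·1, βω(u)=20·1; sum ≡ 0  ⇒  +1.
(-15471883, 689333 / ℚ) ramifies at {23, 31, 37, 41, 43, 47}: a division algebra.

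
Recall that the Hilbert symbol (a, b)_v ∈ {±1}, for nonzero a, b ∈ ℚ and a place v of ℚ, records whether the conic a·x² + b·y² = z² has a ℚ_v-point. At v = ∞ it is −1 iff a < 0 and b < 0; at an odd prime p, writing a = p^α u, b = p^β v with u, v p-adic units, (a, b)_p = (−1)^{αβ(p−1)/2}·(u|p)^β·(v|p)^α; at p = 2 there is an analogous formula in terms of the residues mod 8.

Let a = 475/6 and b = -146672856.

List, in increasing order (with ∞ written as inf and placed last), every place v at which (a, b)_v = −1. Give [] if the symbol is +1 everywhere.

[2, 3]

Mod squares: a ≡ 114, b ≡ -1254. Check v ∈ {∞, 2, 3, 5, 11, 19}.
v=3: a=3^-1·(≡2), b=3^5·(≡2) mod 3; (2|3)=-1, (2|3)=-1; (−1)^{-1·5·1}·(-1)^5·(-1)^-1 = -1.
v=∞: 114 > 0 and -1254 < 0  ⇒  (a,b)_∞ = +1.
v=19: a=19^1·(≡1), b=19^3·(≡10) mod 19; (1|19)=+1, (10|19)=-1; (−1)^{1·3·9}·(+1)^3·(-1)^1 = +1.
v=5: a=5^2·(≡4), b=5^0·(≡4) mod 5; (4|5)=+1, (4|5)=+1; (−1)^{2·0·2}·(+1)^0·(+1)^2 = +1.
v=2: v_2(a)=-1, v_2(b)=3; units ≡ 1, 5 (mod 8); ε·ε+αω+βω = 0·0+-1·1+3·0 ≡ 1  ⇒  (a,b)_2 = -1.
v=11: a=11^0·(≡4), b=11^1·(≡7) mod 11; (4|11)=+1, (7|11)=-1; (−1)^{0·1·5}·(+1)^1·(-1)^0 = +1.
|Ram(114, -1254)| = 2, even; anisotropic at {2, 3}.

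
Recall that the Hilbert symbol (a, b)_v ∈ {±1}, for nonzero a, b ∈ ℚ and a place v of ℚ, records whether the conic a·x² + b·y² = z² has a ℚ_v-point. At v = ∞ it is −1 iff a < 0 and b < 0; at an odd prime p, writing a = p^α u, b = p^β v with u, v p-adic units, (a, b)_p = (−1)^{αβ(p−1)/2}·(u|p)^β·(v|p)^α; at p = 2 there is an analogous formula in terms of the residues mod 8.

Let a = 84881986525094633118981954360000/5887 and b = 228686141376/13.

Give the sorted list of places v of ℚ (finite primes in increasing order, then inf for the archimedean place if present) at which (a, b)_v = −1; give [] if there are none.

[7, 13]

(a, b) ≡ (437437, 3003) mod (ℚ^×)²; places V = {2, 3, 5, 7, 11, 13, 19, 23, 29, ∞}.
(a,b)_∞: sgn(437437)=+, sgn(3003)=+, so +1.
(a,b)_3: α=10, u≡1; β=5, v≡2 (mod 3); (1|3)=+1, (2|3)=-1; sign (−1)^0·+1^5·-1^10 = +1.
(a,b)_29: α=-2, u≡28; β=0, v≡20 (mod 29); (28|29)=+1, (20|29)=+1; sign (−1)^0·+1^0·+1^-2 = +1.
(a,b)_11: α=3, u≡6; β=1, v≡3 (mod 11); (6|11)=-1, (3|11)=+1; sign (−1)^1·-1^1·+1^3 = +1.
(a,b)_13: α=1, u≡7; β=-1, v≡4 (mod 13); (7|13)=-1, (4|13)=+1; sign (−1)^0·-1^-1·+1^1 = -1.
(a,b)_2: α=6, β=6; u≡5, v≡3 (mod 8); ε(u)ε(v)=0·1, αω(v)=6·1, βω(u)=6·1; sum ≡ 0  ⇒  +1.
(a,b)_23: α=5, u≡22; β=2, v≡4 (mod 23); (22|23)=-1, (4|23)=+1; sign (−1)^0·-1^2·+1^5 = +1.
(a,b)_7: α=-1, u≡4; β=1, v≡2 (mod 7); (4|7)=+1, (2|7)=+1; sign (−1)^1·+1^1·+1^-1 = -1.
(a,b)_19: α=9, u≡3; β=2, v≡5 (mod 19); (3|19)=-1, (5|19)=+1; sign (−1)^0·-1^2·+1^9 = +1.
(a,b)_5: α=4, u≡3; β=0, v≡2 (mod 5); (3|5)=-1, (2|5)=-1; sign (−1)^0·-1^0·-1^4 = +1.
Ram(437437, 3003) = {7, 13}; no ℚ_7-point on the conic.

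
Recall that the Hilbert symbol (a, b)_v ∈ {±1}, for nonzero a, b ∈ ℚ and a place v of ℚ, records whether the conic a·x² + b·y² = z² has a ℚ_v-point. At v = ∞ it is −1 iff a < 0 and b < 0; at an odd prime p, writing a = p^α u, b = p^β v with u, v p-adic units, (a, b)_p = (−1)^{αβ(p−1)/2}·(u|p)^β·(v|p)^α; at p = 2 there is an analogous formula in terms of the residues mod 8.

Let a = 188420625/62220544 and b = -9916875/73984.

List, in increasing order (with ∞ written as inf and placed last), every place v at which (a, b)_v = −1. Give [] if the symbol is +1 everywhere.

[41, 43]

Mod squares: a ≡ 33497, b ≡ -1763. Check v ∈ {∞, 2, 3, 5, 17, 19, 29, 41, 43}.
v=17: a=17^-2·(≡11), b=17^-2·(≡7) mod 17; (11|17)=-1, (7|17)=-1; (−1)^{-2·-2·8}·(-1)^-2·(-1)^-2 = +1.
v=19: a=19^1·(≡8), b=19^0·(≡17) mod 19; (8|19)=-1, (17|19)=+1; (−1)^{1·0·9}·(-1)^0·(+1)^1 = +1.
v=29: a=29^-2·(≡17), b=29^0·(≡22) mod 29; (17|29)=-1, (22|29)=+1; (−1)^{-2·0·14}·(-1)^0·(+1)^-2 = +1.
v=∞: 33497 > 0 and -1763 < 0  ⇒  (a,b)_∞ = +1.
v=3: a=3^2·(≡2), b=3^2·(≡1) mod 3; (2|3)=-1, (1|3)=+1; (−1)^{2·2·1}·(-1)^2·(+1)^2 = +1.
v=5: a=5^4·(≡2), b=5^4·(≡2) mod 5; (2|5)=-1, (2|5)=-1; (−1)^{4·4·2}·(-1)^4·(-1)^4 = +1.
v=41: a=41^1·(≡14), b=41^1·(≡32) mod 41; (14|41)=-1, (32|41)=+1; (−1)^{1·1·20}·(-1)^1·(+1)^1 = -1.
v=43: a=43^1·(≡28), b=43^1·(≡28) mod 43; (28|43)=-1, (28|43)=-1; (−1)^{1·1·21}·(-1)^1·(-1)^1 = -1.
v=2: v_2(a)=-8, v_2(b)=-8; units ≡ 1, 5 (mod 8); ε·ε+αω+βω = 0·0+-8·1+-8·0 ≡ 0  ⇒  (a,b)_2 = +1.
(33497, -1763 / ℚ) ramifies at {41, 43}: a division algebra.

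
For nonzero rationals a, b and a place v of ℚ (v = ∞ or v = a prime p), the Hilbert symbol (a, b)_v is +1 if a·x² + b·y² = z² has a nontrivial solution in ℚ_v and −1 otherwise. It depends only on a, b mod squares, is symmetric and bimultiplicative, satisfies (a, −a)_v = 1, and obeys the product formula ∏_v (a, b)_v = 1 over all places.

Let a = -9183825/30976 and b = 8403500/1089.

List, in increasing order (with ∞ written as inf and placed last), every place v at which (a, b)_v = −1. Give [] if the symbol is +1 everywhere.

[2, 5]

Mod squares: a ≡ -17, b ≡ 35. Check v ∈ {∞, 2, 3, 5, 7, 11, 17}.
v=∞: -17 < 0 and 35 > 0  ⇒  (a,b)_∞ = +1.
v=2: v_2(a)=-8, v_2(b)=2; units ≡ 7, 3 (mod 8); ε·ε+αω+βω = 1·1+-8·1+2·0 ≡ 1  ⇒  (a,b)_2 = -1.
v=7: a=7^4·(≡4), b=7^5·(≡6) mod 7; (4|7)=+1, (6|7)=-1; (−1)^{4·5·3}·(+1)^5·(-1)^4 = +1.
v=5: a=5^2·(≡2), b=5^3·(≡2) mod 5; (2|5)=-1, (2|5)=-1; (−1)^{2·3·2}·(-1)^3·(-1)^2 = -1.
v=17: a=17^1·(≡9), b=17^0·(≡9) mod 17; (9|17)=+1, (9|17)=+1; (−1)^{1·0·8}·(+1)^0·(+1)^1 = +1.
v=11: a=11^-2·(≡3), b=11^-2·(≡8) mod 11; (3|11)=+1, (8|11)=-1; (−1)^{-2·-2·5}·(+1)^-2·(-1)^-2 = +1.
v=3: a=3^2·(≡1), b=3^-2·(≡2) mod 3; (1|3)=+1, (2|3)=-1; (−1)^{2·-2·1}·(+1)^-2·(-1)^2 = +1.
|Ram(-17, 35)| = 2, even; anisotropic at {2, 5}.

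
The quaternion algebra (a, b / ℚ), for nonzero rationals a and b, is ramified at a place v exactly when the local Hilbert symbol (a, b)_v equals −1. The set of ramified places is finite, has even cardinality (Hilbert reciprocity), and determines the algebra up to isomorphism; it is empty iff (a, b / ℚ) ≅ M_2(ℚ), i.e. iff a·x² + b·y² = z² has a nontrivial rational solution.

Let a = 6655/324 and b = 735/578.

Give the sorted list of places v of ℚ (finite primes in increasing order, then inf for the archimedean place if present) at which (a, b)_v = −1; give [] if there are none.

Mod squares: a ≡ 55, b ≡ 30. Check v ∈ {∞, 2, 3, 5, 7, 11, 17}.
v=11: a=11^3·(≡1), b=11^0·(≡7) mod 11; (1|11)=+1, (7|11)=-1; (−1)^{3·0·5}·(+1)^0·(-1)^3 = -1.
v=3: a=3^-4·(≡1), b=3^1·(≡1) mod 3; (1|3)=+1, (1|3)=+1; (−1)^{-4·1·1}·(+1)^1·(+1)^-4 = +1.
v=7: a=7^0·(≡6), b=7^2·(≡2) mod 7; (6|7)=-1, (2|7)=+1; (−1)^{0·2·3}·(-1)^2·(+1)^0 = +1.
v=5: a=5^1·(≡4), b=5^1·(≡4) mod 5; (4|5)=+1, (4|5)=+1; (−1)^{1·1·2}·(+1)^1·(+1)^1 = +1.
v=17: a=17^0·(≡8), b=17^-2·(≡2) mod 17; (8|17)=+1, (2|17)=+1; (−1)^{0·-2·8}·(+1)^-2·(+1)^0 = +1.
v=2: v_2(a)=-2, v_2(b)=-1; units ≡ 7, 7 (mod 8); ε·ε+αω+βω = 1·1+-2·0+-1·0 ≡ 1  ⇒  (a,b)_2 = -1.
v=∞: 55 > 0 and 30 > 0  ⇒  (a,b)_∞ = +1.
|Ram(55, 30)| = 2, even; anisotropic at {2, 11}.

[2, 11]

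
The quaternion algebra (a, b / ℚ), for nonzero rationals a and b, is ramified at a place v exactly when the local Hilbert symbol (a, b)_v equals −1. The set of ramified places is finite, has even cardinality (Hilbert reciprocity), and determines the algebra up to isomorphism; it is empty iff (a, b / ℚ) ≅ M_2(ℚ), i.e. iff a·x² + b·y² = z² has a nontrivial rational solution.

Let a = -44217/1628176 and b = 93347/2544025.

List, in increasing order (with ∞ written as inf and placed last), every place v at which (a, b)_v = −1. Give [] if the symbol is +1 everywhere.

[2, 19]

(a, b) ≡ (-17, 323) mod (ℚ^×)²; places V = {2, 3, 5, 11, 17, 19, 29, ∞}.
(a,b)_11: α=-2, u≡1; β=-2, v≡3 (mod 11); (1|11)=+1, (3|11)=+1; sign (−1)^0·+1^-2·+1^-2 = +1.
(a,b)_5: α=0, u≡3; β=-2, v≡2 (mod 5); (3|5)=-1, (2|5)=-1; sign (−1)^0·-1^-2·-1^0 = +1.
(a,b)_∞: sgn(-17)=−, sgn(323)=+, so +1.
(a,b)_29: α=-2, u≡3; β=-2, v≡6 (mod 29); (3|29)=-1, (6|29)=+1; sign (−1)^0·-1^-2·+1^-2 = +1.
(a,b)_17: α=3, u≡8; β=3, v≡4 (mod 17); (8|17)=+1, (4|17)=+1; sign (−1)^0·+1^3·+1^3 = +1.
(a,b)_3: α=2, u≡1; β=0, v≡2 (mod 3); (1|3)=+1, (2|3)=-1; sign (−1)^0·+1^0·-1^2 = +1.
(a,b)_2: α=-4, β=0; u≡7, v≡3 (mod 8); ε(u)ε(v)=1·1, αω(v)=-4·1, βω(u)=0·0; sum ≡ 1  ⇒  -1.
(a,b)_19: α=0, u≡8; β=1, v≡11 (mod 19); (8|19)=-1, (11|19)=+1; sign (−1)^0·-1^1·+1^0 = -1.
(-17, 323 / ℚ) ramifies at {2, 19}: a division algebra.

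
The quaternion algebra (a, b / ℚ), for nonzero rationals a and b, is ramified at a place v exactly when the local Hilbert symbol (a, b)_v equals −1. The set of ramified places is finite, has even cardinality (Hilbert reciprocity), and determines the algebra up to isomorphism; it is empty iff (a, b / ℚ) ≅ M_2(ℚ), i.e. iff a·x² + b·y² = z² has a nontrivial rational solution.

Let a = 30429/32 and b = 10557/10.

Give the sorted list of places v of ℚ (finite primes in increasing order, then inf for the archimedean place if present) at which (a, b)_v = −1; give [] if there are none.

(a, b) ≡ (138, 11730) mod (ℚ^×)²; places V = {2, 3, 5, 7, 17, 23, ∞}.
(a,b)_∞: sgn(138)=+, sgn(11730)=+, so +1.
(a,b)_7: α=2, u≡3; β=0, v≡5 (mod 7); (3|7)=-1, (5|7)=-1; sign (−1)^0·-1^0·-1^2 = +1.
(a,b)_2: α=-5, β=-1; u≡5, v≡1 (mod 8); ε(u)ε(v)=0·0, αω(v)=-5·0, βω(u)=-1·1; sum ≡ 1  ⇒  -1.
(a,b)_17: α=0, u≡9; β=1, v≡6 (mod 17); (9|17)=+1, (6|17)=-1; sign (−1)^0·+1^1·-1^0 = +1.
(a,b)_23: α=1, u≡9; β=1, v≡16 (mod 23); (9|23)=+1, (16|23)=+1; sign (−1)^1·+1^1·+1^1 = -1.
(a,b)_5: α=0, u≡2; β=-1, v≡1 (mod 5); (2|5)=-1, (1|5)=+1; sign (−1)^0·-1^-1·+1^0 = -1.
(a,b)_3: α=3, u≡1; β=3, v≡1 (mod 3); (1|3)=+1, (1|3)=+1; sign (−1)^1·+1^3·+1^3 = -1.
Ram(138, 11730) = {2, 3, 5, 23}; no ℚ_2-point on the conic.

[2, 3, 5, 23]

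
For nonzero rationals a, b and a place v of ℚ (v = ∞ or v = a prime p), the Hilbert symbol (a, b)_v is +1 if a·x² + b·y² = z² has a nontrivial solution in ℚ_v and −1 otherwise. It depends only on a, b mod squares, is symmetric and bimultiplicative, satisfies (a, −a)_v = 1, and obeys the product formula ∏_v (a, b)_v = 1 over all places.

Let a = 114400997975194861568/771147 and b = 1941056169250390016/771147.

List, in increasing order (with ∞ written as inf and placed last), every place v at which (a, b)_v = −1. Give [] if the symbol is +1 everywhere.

[3, 41]

Mod squares: a ≡ 23001, b ≡ 12903. Check v ∈ {∞, 2, 3, 11, 13, 17, 23, 41}.
v=41: a=41^3·(≡27), b=41^2·(≡17) mod 41; (27|41)=-1, (17|41)=-1; (−1)^{3·2·20}·(-1)^2·(-1)^3 = -1.
v=17: a=17^1·(≡7), b=17^1·(≡14) mod 17; (7|17)=-1, (14|17)=-1; (−1)^{1·1·8}·(-1)^1·(-1)^1 = +1.
v=2: v_2(a)=18, v_2(b)=22; units ≡ 1, 7 (mod 8); ε·ε+αω+βω = 0·1+18·0+22·0 ≡ 0  ⇒  (a,b)_2 = +1.
v=∞: 23001 > 0 and 12903 > 0  ⇒  (a,b)_∞ = +1.
v=13: a=13^-4·(≡1), b=13^-4·(≡6) mod 13; (1|13)=+1, (6|13)=-1; (−1)^{-4·-4·6}·(+1)^-4·(-1)^-4 = +1.
v=11: a=11^3·(≡3), b=11^3·(≡6) mod 11; (3|11)=+1, (6|11)=-1; (−1)^{3·3·5}·(+1)^3·(-1)^3 = +1.
v=3: a=3^-3·(≡2), b=3^-3·(≡2) mod 3; (2|3)=-1, (2|3)=-1; (−1)^{-3·-3·1}·(-1)^-3·(-1)^-3 = -1.
v=23: a=23^4·(≡2), b=23^3·(≡12) mod 23; (2|23)=+1, (12|23)=+1; (−1)^{4·3·11}·(+1)^3·(+1)^4 = +1.
Ram(23001, 12903) = {3, 41}; no ℚ_3-point on the conic.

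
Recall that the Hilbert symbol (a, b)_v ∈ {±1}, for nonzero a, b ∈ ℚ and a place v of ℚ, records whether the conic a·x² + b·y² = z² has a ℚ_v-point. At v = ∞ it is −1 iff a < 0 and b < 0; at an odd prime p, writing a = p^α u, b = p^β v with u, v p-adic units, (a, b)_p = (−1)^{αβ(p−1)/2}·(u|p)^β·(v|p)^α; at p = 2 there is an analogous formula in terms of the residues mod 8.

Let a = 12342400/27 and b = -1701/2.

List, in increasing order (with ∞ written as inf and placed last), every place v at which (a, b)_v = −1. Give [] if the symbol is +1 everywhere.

[2, 3, 7, 19]

Mod squares: a ≡ 23142, b ≡ -42. Check v ∈ {∞, 2, 3, 5, 7, 19, 29}.
v=3: a=3^-3·(≡1), b=3^5·(≡1) mod 3; (1|3)=+1, (1|3)=+1; (−1)^{-3·5·1}·(+1)^5·(+1)^-3 = -1.
v=19: a=19^1·(≡13), b=19^0·(≡14) mod 19; (13|19)=-1, (14|19)=-1; (−1)^{1·0·9}·(-1)^0·(-1)^1 = -1.
v=2: v_2(a)=7, v_2(b)=-1; units ≡ 3, 3 (mod 8); ε·ε+αω+βω = 1·1+7·1+-1·1 ≡ 1  ⇒  (a,b)_2 = -1.
v=29: a=29^1·(≡2), b=29^0·(≡5) mod 29; (2|29)=-1, (5|29)=+1; (−1)^{1·0·14}·(-1)^0·(+1)^1 = +1.
v=∞: 23142 > 0 and -42 < 0  ⇒  (a,b)_∞ = +1.
v=5: a=5^2·(≡3), b=5^0·(≡2) mod 5; (3|5)=-1, (2|5)=-1; (−1)^{2·0·2}·(-1)^0·(-1)^2 = +1.
v=7: a=7^1·(≡2), b=7^1·(≡1) mod 7; (2|7)=+1, (1|7)=+1; (−1)^{1·1·3}·(+1)^1·(+1)^1 = -1.
(23142, -42 / ℚ) ramifies at {2, 3, 7, 19}: a division algebra.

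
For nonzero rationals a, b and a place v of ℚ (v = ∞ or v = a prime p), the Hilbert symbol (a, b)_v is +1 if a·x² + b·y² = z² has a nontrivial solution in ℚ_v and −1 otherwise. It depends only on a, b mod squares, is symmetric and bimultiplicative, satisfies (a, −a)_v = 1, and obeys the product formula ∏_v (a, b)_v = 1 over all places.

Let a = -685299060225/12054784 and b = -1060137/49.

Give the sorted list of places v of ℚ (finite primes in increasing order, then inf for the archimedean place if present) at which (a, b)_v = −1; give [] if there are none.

Mod squares: a ≡ -41, b ≡ -697. Check v ∈ {∞, 2, 3, 5, 7, 13, 17, 31, 41}.
v=13: a=13^4·(≡5), b=13^2·(≡11) mod 13; (5|13)=-1, (11|13)=-1; (−1)^{4·2·6}·(-1)^2·(-1)^4 = +1.
v=5: a=5^2·(≡4), b=5^0·(≡2) mod 5; (4|5)=+1, (2|5)=-1; (−1)^{2·0·2}·(+1)^0·(-1)^2 = +1.
v=41: a=41^1·(≡4), b=41^1·(≡12) mod 41; (4|41)=+1, (12|41)=-1; (−1)^{1·1·20}·(+1)^1·(-1)^1 = -1.
v=17: a=17^2·(≡14), b=17^1·(≡11) mod 17; (14|17)=-1, (11|17)=-1; (−1)^{2·1·8}·(-1)^1·(-1)^2 = -1.
v=2: v_2(a)=-8, v_2(b)=0; units ≡ 7, 7 (mod 8); ε·ε+αω+βω = 1·1+-8·0+0·0 ≡ 1  ⇒  (a,b)_2 = -1.
v=31: a=31^-2·(≡27), b=31^0·(≡19) mod 31; (27|31)=-1, (19|31)=+1; (−1)^{-2·0·15}·(-1)^0·(+1)^-2 = +1.
v=3: a=3^4·(≡1), b=3^2·(≡2) mod 3; (1|3)=+1, (2|3)=-1; (−1)^{4·2·1}·(+1)^2·(-1)^4 = +1.
v=7: a=7^-2·(≡4), b=7^-2·(≡6) mod 7; (4|7)=+1, (6|7)=-1; (−1)^{-2·-2·3}·(+1)^-2·(-1)^-2 = +1.
v=∞: -41 < 0 and -697 < 0  ⇒  (a,b)_∞ = -1.
(-41, -697 / ℚ) ramifies at {2, 17, 41, ∞}: a division algebra.

[2, 17, 41, inf]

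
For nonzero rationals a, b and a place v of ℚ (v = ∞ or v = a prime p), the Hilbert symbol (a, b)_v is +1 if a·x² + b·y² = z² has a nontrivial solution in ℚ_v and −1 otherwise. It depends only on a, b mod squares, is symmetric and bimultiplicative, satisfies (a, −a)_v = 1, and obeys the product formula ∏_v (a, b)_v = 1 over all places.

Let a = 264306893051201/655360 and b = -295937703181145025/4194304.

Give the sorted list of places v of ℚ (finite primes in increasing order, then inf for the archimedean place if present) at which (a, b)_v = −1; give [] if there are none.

Mod squares: a ≡ 10010, b ≡ -1001. Check v ∈ {∞, 2, 3, 5, 7, 11, 13, 29, 47}.
v=3: a=3^0·(≡2), b=3^2·(≡1) mod 3; (2|3)=-1, (1|3)=+1; (−1)^{0·2·1}·(-1)^2·(+1)^0 = +1.
v=7: a=7^1·(≡2), b=7^1·(≡1) mod 7; (2|7)=+1, (1|7)=+1; (−1)^{1·1·3}·(+1)^1·(+1)^1 = -1.
v=47: a=47^2·(≡44), b=47^2·(≡15) mod 47; (44|47)=-1, (15|47)=-1; (−1)^{2·2·23}·(-1)^2·(-1)^2 = +1.
v=29: a=29^4·(≡13), b=29^6·(≡18) mod 29; (13|29)=+1, (18|29)=-1; (−1)^{4·6·14}·(+1)^6·(-1)^4 = +1.
v=∞: 10010 > 0 and -1001 < 0  ⇒  (a,b)_∞ = +1.
v=11: a=11^1·(≡8), b=11^1·(≡8) mod 11; (8|11)=-1, (8|11)=-1; (−1)^{1·1·5}·(-1)^1·(-1)^1 = -1.
v=13: a=13^3·(≡4), b=13^1·(≡10) mod 13; (4|13)=+1, (10|13)=+1; (−1)^{3·1·6}·(+1)^1·(+1)^3 = +1.
v=2: v_2(a)=-17, v_2(b)=-22; units ≡ 5, 7 (mod 8); ε·ε+αω+βω = 0·1+-17·0+-22·1 ≡ 0  ⇒  (a,b)_2 = +1.
v=5: a=5^-1·(≡3), b=5^2·(≡1) mod 5; (3|5)=-1, (1|5)=+1; (−1)^{-1·2·2}·(-1)^2·(+1)^-1 = +1.
Ram(10010, -1001) = {7, 11}; no ℚ_7-point on the conic.

[7, 11]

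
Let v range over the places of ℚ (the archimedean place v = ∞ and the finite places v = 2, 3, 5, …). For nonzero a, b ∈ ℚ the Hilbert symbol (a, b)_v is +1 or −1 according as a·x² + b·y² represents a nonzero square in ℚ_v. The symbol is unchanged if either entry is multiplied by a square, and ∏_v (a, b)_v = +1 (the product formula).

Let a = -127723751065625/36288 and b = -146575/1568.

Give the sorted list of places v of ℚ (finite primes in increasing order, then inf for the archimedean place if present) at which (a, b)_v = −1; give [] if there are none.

[7, 13, 29, inf]

(a, b) ≡ (-41615, -11726) mod (ℚ^×)²; places V = {2, 3, 5, 7, 11, 13, 29, 41, ∞}.
(a,b)_∞: sgn(-41615)=−, sgn(-11726)=−, so -1.
(a,b)_7: α=-1, u≡5; β=-2, v≡3 (mod 7); (5|7)=-1, (3|7)=-1; sign (−1)^0·-1^-2·-1^-1 = -1.
(a,b)_2: α=-6, β=-5; u≡1, v≡1 (mod 8); ε(u)ε(v)=0·0, αω(v)=-6·0, βω(u)=-5·0; sum ≡ 0  ⇒  +1.
(a,b)_29: α=1, u≡11; β=0, v≡10 (mod 29); (11|29)=-1, (10|29)=-1; sign (−1)^0·-1^0·-1^1 = -1.
(a,b)_3: α=-4, u≡1; β=0, v≡1 (mod 3); (1|3)=+1, (1|3)=+1; sign (−1)^0·+1^0·+1^-4 = +1.
(a,b)_41: α=3, u≡9; β=1, v≡32 (mod 41); (9|41)=+1, (32|41)=+1; sign (−1)^0·+1^1·+1^3 = +1.
(a,b)_13: α=2, u≡8; β=1, v≡6 (mod 13); (8|13)=-1, (6|13)=-1; sign (−1)^0·-1^1·-1^2 = -1.
(a,b)_11: α=2, u≡3; β=1, v≡3 (mod 11); (3|11)=+1, (3|11)=+1; sign (−1)^0·+1^1·+1^2 = +1.
(a,b)_5: α=5, u≡3; β=2, v≡4 (mod 5); (3|5)=-1, (4|5)=+1; sign (−1)^0·-1^2·+1^5 = +1.
(-41615, -11726 / ℚ) ramifies at {7, 13, 29, ∞}: a division algebra.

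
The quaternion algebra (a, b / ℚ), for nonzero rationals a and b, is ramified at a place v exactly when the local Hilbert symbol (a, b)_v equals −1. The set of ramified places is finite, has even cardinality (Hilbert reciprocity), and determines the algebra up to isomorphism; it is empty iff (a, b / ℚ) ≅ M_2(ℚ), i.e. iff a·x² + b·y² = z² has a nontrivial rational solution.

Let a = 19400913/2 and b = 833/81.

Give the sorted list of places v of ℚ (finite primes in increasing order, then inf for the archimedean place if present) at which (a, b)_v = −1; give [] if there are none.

(a, b) ≡ (87986, 17) mod (ℚ^×)²; places V = {2, 3, 7, 17, 29, 37, 41, ∞}.
(a,b)_41: α=1, u≡6; β=0, v≡28 (mod 41); (6|41)=-1, (28|41)=-1; sign (−1)^0·-1^0·-1^1 = -1.
(a,b)_7: α=2, u≡5; β=2, v≡6 (mod 7); (5|7)=-1, (6|7)=-1; sign (−1)^0·-1^2·-1^2 = +1.
(a,b)_17: α=0, u≡10; β=1, v≡9 (mod 17); (10|17)=-1, (9|17)=+1; sign (−1)^0·-1^1·+1^0 = -1.
(a,b)_3: α=2, u≡2; β=-4, v≡2 (mod 3); (2|3)=-1, (2|3)=-1; sign (−1)^0·-1^-4·-1^2 = +1.
(a,b)_29: α=1, u≡27; β=0, v≡11 (mod 29); (27|29)=-1, (11|29)=-1; sign (−1)^0·-1^0·-1^1 = -1.
(a,b)_2: α=-1, β=0; u≡1, v≡1 (mod 8); ε(u)ε(v)=0·0, αω(v)=-1·0, βω(u)=0·0; sum ≡ 0  ⇒  +1.
(a,b)_37: α=1, u≡11; β=0, v≡8 (mod 37); (11|37)=+1, (8|37)=-1; sign (−1)^0·+1^0·-1^1 = -1.
(a,b)_∞: sgn(87986)=+, sgn(17)=+, so +1.
(87986, 17 / ℚ) ramifies at {17, 29, 37, 41}: a division algebra.

[17, 29, 37, 41]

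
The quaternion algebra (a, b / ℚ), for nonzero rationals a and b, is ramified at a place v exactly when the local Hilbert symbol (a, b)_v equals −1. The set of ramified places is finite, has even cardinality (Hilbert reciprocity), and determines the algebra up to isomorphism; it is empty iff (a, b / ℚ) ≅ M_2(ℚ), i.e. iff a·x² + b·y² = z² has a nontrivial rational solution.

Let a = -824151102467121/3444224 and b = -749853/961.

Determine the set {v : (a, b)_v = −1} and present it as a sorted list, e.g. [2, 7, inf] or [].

[2, 11, 17, inf]

Mod squares: a ≡ -53373166, b ≡ -493. Check v ∈ {∞, 2, 3, 7, 11, 13, 17, 19, 29, 31, 37}.
v=31: a=31^-2·(≡11), b=31^-2·(≡6) mod 31; (11|31)=-1, (6|31)=-1; (−1)^{-2·-2·15}·(-1)^-2·(-1)^-2 = +1.
v=11: a=11^1·(≡4), b=11^0·(≡7) mod 11; (4|11)=+1, (7|11)=-1; (−1)^{1·0·5}·(+1)^0·(-1)^1 = -1.
v=29: a=29^3·(≡26), b=29^1·(≡10) mod 29; (26|29)=-1, (10|29)=-1; (−1)^{3·1·14}·(-1)^1·(-1)^3 = +1.
v=2: v_2(a)=-9, v_2(b)=0; units ≡ 1, 3 (mod 8); ε·ε+αω+βω = 0·1+-9·1+0·0 ≡ 1  ⇒  (a,b)_2 = -1.
v=7: a=7^-1·(≡6), b=7^0·(≡4) mod 7; (6|7)=-1, (4|7)=+1; (−1)^{-1·0·3}·(-1)^0·(+1)^-1 = +1.
v=∞: -53373166 < 0 and -493 < 0  ⇒  (a,b)_∞ = -1.
v=19: a=19^1·(≡4), b=19^0·(≡7) mod 19; (4|19)=+1, (7|19)=+1; (−1)^{1·0·9}·(+1)^0·(+1)^1 = +1.
v=37: a=37^1·(≡25), b=37^0·(≡11) mod 37; (25|37)=+1, (11|37)=+1; (−1)^{1·0·18}·(+1)^0·(+1)^1 = +1.
v=17: a=17^1·(≡4), b=17^1·(≡12) mod 17; (4|17)=+1, (12|17)=-1; (−1)^{1·1·8}·(+1)^1·(-1)^1 = -1.
v=3: a=3^2·(≡2), b=3^2·(≡2) mod 3; (2|3)=-1, (2|3)=-1; (−1)^{2·2·1}·(-1)^2·(-1)^2 = +1.
v=13: a=13^4·(≡5), b=13^2·(≡4) mod 13; (5|13)=-1, (4|13)=+1; (−1)^{4·2·6}·(-1)^2·(+1)^4 = +1.
(-53373166, -493 / ℚ) ramifies at {2, 11, 17, ∞}: a division algebra.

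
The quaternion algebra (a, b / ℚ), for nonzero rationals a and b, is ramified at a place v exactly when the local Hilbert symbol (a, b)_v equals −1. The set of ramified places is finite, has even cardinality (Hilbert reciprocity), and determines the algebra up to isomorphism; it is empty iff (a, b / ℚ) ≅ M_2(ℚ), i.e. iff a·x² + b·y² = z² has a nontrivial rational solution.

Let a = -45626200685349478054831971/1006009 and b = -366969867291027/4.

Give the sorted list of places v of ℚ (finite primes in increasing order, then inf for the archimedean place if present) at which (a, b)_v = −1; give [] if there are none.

[7, inf]

(a, b) ≡ (-19019, -667) mod (ℚ^×)²; places V = {2, 3, 7, 11, 13, 17, 19, 23, 29, 59, ∞}.
(a,b)_59: α=-2, u≡34; β=0, v≡45 (mod 59); (34|59)=-1, (45|59)=+1; sign (−1)^0·-1^0·+1^-2 = +1.
(a,b)_29: α=2, u≡7; β=1, v≡9 (mod 29); (7|29)=+1, (9|29)=+1; sign (−1)^0·+1^1·+1^2 = +1.
(a,b)_7: α=3, u≡5; β=2, v≡6 (mod 7); (5|7)=-1, (6|7)=-1; sign (−1)^0·-1^2·-1^3 = -1.
(a,b)_19: α=3, u≡9; β=2, v≡1 (mod 19); (9|19)=+1, (1|19)=+1; sign (−1)^0·+1^2·+1^3 = +1.
(a,b)_23: α=2, u≡9; β=1, v≡5 (mod 23); (9|23)=+1, (5|23)=-1; sign (−1)^0·+1^1·-1^2 = +1.
(a,b)_13: α=5, u≡11; β=4, v≡1 (mod 13); (11|13)=-1, (1|13)=+1; sign (−1)^0·-1^4·+1^5 = +1.
(a,b)_∞: sgn(-19019)=−, sgn(-667)=−, so -1.
(a,b)_17: α=-2, u≡13; β=0, v≡8 (mod 17); (13|17)=+1, (8|17)=+1; sign (−1)^0·+1^0·+1^-2 = +1.
(a,b)_11: α=5, u≡1; β=2, v≡1 (mod 11); (1|11)=+1, (1|11)=+1; sign (−1)^0·+1^2·+1^5 = +1.
(a,b)_3: α=6, u≡1; β=2, v≡2 (mod 3); (1|3)=+1, (2|3)=-1; sign (−1)^0·+1^2·-1^6 = +1.
(a,b)_2: α=0, β=-2; u≡5, v≡5 (mod 8); ε(u)ε(v)=0·0, αω(v)=0·1, βω(u)=-2·1; sum ≡ 0  ⇒  +1.
Ram(-19019, -667) = {7, ∞}; no ℚ_7-point on the conic.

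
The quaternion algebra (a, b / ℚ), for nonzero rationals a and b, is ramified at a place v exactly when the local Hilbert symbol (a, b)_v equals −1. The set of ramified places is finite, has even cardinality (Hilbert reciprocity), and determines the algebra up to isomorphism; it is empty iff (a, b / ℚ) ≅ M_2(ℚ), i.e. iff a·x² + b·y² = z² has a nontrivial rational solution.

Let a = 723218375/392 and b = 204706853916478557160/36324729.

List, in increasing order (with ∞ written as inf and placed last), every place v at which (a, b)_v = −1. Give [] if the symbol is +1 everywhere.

[2, 5, 11, 47]

Mod squares: a ≡ 160270, b ≡ 10. Check v ∈ {∞, 2, 3, 5, 7, 11, 17, 19, 23, 31, 41, 47}.
v=5: a=5^3·(≡1), b=5^1·(≡3) mod 5; (1|5)=+1, (3|5)=-1; (−1)^{3·1·2}·(+1)^1·(-1)^3 = -1.
v=11: a=11^1·(≡10), b=11^2·(≡10) mod 11; (10|11)=-1, (10|11)=-1; (−1)^{1·2·5}·(-1)^2·(-1)^1 = -1.
v=3: a=3^0·(≡1), b=3^-2·(≡1) mod 3; (1|3)=+1, (1|3)=+1; (−1)^{0·-2·1}·(+1)^-2·(+1)^0 = +1.
v=47: a=47^1·(≡39), b=47^2·(≡11) mod 47; (39|47)=-1, (11|47)=-1; (−1)^{1·2·23}·(-1)^2·(-1)^1 = -1.
v=23: a=23^0·(≡4), b=23^2·(≡5) mod 23; (4|23)=+1, (5|23)=-1; (−1)^{0·2·11}·(+1)^2·(-1)^0 = +1.
v=19: a=19^2·(≡6), b=19^4·(≡2) mod 19; (6|19)=+1, (2|19)=-1; (−1)^{2·4·9}·(+1)^4·(-1)^2 = +1.
v=7: a=7^-2·(≡5), b=7^-4·(≡3) mod 7; (5|7)=-1, (3|7)=-1; (−1)^{-2·-4·3}·(-1)^-4·(-1)^-2 = +1.
v=31: a=31^1·(≡21), b=31^2·(≡9) mod 31; (21|31)=-1, (9|31)=+1; (−1)^{1·2·15}·(-1)^2·(+1)^1 = +1.
v=2: v_2(a)=-3, v_2(b)=3; units ≡ 7, 5 (mod 8); ε·ε+αω+βω = 1·0+-3·1+3·0 ≡ 1  ⇒  (a,b)_2 = -1.
v=41: a=41^0·(≡1), b=41^-2·(≡37) mod 41; (1|41)=+1, (37|41)=+1; (−1)^{0·-2·20}·(+1)^-2·(+1)^0 = +1.
v=17: a=17^0·(≡6), b=17^2·(≡14) mod 17; (6|17)=-1, (14|17)=-1; (−1)^{0·2·8}·(-1)^2·(-1)^0 = +1.
v=∞: 160270 > 0 and 10 > 0  ⇒  (a,b)_∞ = +1.
Ram(160270, 10) = {2, 5, 11, 47}; no ℚ_2-point on the conic.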